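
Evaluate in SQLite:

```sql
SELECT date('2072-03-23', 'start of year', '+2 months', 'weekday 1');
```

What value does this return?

2072-03-07

`start of year` rewinds 2072-03-23 to 2072-01-01.
Adding +2 months to 2072-01-01 gives 2072-03-01.
`weekday 1` advances to the next Monday; 2072-03-01 is a Tuesday, so it moves forward to 2072-03-07.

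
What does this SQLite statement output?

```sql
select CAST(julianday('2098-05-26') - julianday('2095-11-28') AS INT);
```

910

2 days remain in November 2095 after the 28th (30 − 28).
Full months from December 2095 through April 2098 contribute their day counts.
Then 26 days into May 2098.
Total: 2 + 31 + 31 + 29 + 31 + 30 + 31 + 30 + 31 + 31 + 30 + 31 + 30 + 31 + 31 + 28 + 31 + 30 + 31 + 30 + 31 + 31 + 30 + 31 + 30 + 31 + 31 + 28 + 31 + 30 + 26 = 910.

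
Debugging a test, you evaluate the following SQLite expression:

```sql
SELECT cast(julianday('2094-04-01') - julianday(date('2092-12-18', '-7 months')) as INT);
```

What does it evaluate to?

Adding -7 months to 2092-12-18 gives 2092-05-18.
13 days remain in May 2092 after the 18th (31 − 18).
Full months from June 2092 through March 2094 contribute their day counts.
Then 1 day into April 2094.
Total: 13 + 30 + 31 + 31 + 30 + 31 + 30 + 31 + 31 + 28 + 31 + 30 + 31 + 30 + 31 + 31 + 30 + 31 + 30 + 31 + 31 + 28 + 31 + 1 = 683.

683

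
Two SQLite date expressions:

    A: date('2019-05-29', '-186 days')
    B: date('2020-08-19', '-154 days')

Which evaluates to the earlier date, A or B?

A = 2018-11-24.
B = 2020-03-18.
A is earlier.

A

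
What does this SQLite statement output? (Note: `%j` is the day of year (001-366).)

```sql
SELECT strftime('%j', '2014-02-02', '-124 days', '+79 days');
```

First apply '-124 days', '+79 days': 2014-02-02 → 2013-12-19.
Day-of-year for 2013-12-19: days since 2013-01-01 inclusive = 353, zero-padded to 353.

353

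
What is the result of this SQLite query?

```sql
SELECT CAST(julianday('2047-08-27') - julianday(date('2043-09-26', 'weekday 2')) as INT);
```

`weekday 2` advances to the next Tuesday; 2043-09-26 is a Saturday, so it moves forward to 2043-09-29.
1 day remains in September 2043 after the 29th (30 − 29).
Full months from October 2043 through July 2047 contribute their day counts.
Then 27 days into August 2047.
Total: 1 + 31 + 30 + 31 + 31 + 29 + 31 + 30 + 31 + 30 + 31 + 31 + 30 + 31 + 30 + 31 + 31 + 28 + 31 + 30 + 31 + 30 + 31 + 31 + 30 + 31 + 30 + 31 + 31 + 28 + 31 + 30 + 31 + 30 + 31 + 31 + 30 + 31 + 30 + 31 + 31 + 28 + 31 + 30 + 31 + 30 + 31 + 27 = 1428.

1428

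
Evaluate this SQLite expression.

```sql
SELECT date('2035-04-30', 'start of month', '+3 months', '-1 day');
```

`start of month` rewinds 2035-04-30 to 2035-04-01.
Adding +3 months to 2035-04-01 gives 2035-07-01.
Going back 1 day from 2035-07-01 reaches 2035-06-30 (last day of June, 30 days).

2035-06-30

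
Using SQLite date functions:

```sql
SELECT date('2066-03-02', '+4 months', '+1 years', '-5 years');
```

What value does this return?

Adding +4 months to 2066-03-02 gives 2066-07-02.
Adding +1 year to 2066-07-02 gives 2067-07-02.
Adding -5 years to 2067-07-02 gives 2062-07-02.

2062-07-02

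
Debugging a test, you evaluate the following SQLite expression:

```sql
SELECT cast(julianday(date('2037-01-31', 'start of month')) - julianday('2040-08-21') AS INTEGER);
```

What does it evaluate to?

`start of month` rewinds 2037-01-31 to 2037-01-01.
30 days remain in January 2037 after the 1st (31 − 1).
Full months from February 2037 through July 2040 contribute their day counts.
Then 21 days into August 2040.
Total: 30 + 28 + 31 + 30 + 31 + 30 + 31 + 31 + 30 + 31 + 30 + 31 + 31 + 28 + 31 + 30 + 31 + 30 + 31 + 31 + 30 + 31 + 30 + 31 + 31 + 28 + 31 + 30 + 31 + 30 + 31 + 31 + 30 + 31 + 30 + 31 + 31 + 29 + 31 + 30 + 31 + 30 + 31 + 21 = 1328.
The subtraction is earlier − later, so the result is −1328 → -1328.

-1328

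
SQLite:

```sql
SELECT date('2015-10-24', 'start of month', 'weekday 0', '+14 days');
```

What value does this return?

`start of month` rewinds 2015-10-24 to 2015-10-01.
`weekday 0` advances to the next Sunday; 2015-10-01 is a Thursday, so it moves forward to 2015-10-04.
Advancing 14 more days within October lands on 2015-10-18.

2015-10-18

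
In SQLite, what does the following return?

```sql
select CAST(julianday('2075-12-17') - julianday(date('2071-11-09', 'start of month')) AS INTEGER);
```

`start of month` rewinds 2071-11-09 to 2071-11-01.
29 days remain in November 2071 after the 1st (30 − 1).
Full months from December 2071 through November 2075 contribute their day counts.
Then 17 days into December 2075.
Total: 29 + 31 + 31 + 29 + 31 + 30 + 31 + 30 + 31 + 31 + 30 + 31 + 30 + 31 + 31 + 28 + 31 + 30 + 31 + 30 + 31 + 31 + 30 + 31 + 30 + 31 + 31 + 28 + 31 + 30 + 31 + 30 + 31 + 31 + 30 + 31 + 30 + 31 + 31 + 28 + 31 + 30 + 31 + 30 + 31 + 31 + 30 + 31 + 30 + 17 = 1507.

1507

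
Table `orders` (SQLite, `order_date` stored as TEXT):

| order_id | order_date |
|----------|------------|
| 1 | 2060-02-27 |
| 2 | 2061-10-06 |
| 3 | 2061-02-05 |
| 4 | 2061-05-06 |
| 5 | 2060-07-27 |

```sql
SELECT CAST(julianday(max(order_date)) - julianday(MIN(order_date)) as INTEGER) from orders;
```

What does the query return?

587

MIN = 2060-02-27, MAX = 2061-10-06.
2 days remain in February 2060 after the 27th (29 − 27).
Full months from March 2060 through September 2061 contribute their day counts.
Then 6 days into October 2061.
Total: 2 + 31 + 30 + 31 + 30 + 31 + 31 + 30 + 31 + 30 + 31 + 31 + 28 + 31 + 30 + 31 + 30 + 31 + 31 + 30 + 6 = 587.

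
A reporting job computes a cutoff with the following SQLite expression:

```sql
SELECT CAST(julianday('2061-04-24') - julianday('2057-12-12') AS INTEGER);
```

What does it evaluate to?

1229

19 days remain in December 2057 after the 12th (31 − 12).
Full months from January 2058 through March 2061 contribute their day counts.
Then 24 days into April 2061.
Total: 19 + 31 + 28 + 31 + 30 + 31 + 30 + 31 + 31 + 30 + 31 + 30 + 31 + 31 + 28 + 31 + 30 + 31 + 30 + 31 + 31 + 30 + 31 + 30 + 31 + 31 + 29 + 31 + 30 + 31 + 30 + 31 + 31 + 30 + 31 + 30 + 31 + 31 + 28 + 31 + 24 = 1229.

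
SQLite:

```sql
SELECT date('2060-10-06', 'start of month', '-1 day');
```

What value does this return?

`start of month` rewinds 2060-10-06 to 2060-10-01.
Going back 1 day from 2060-10-01 reaches 2060-09-30 (last day of September, 30 days).

2060-09-30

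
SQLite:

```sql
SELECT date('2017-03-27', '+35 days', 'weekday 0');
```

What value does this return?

March 2017 has 31 days; 4 remain after the 27th, so 5 days reach 2017-04-01.
April 2017 has 30 days; 29 remain after the 1st, so 30 days reach 2017-05-01.
`weekday 0` advances to the next Sunday; 2017-05-01 is a Monday, so it moves forward to 2017-05-07.

2017-05-07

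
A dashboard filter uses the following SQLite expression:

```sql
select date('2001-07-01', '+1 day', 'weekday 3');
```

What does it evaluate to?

2001-07-04

Advancing 1 more day within July lands on 2001-07-02.
`weekday 3` advances to the next Wednesday; 2001-07-02 is a Monday, so it moves forward to 2001-07-04.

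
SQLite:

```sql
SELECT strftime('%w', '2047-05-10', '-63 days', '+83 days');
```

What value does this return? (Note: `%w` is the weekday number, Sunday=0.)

4

First apply '-63 days', '+83 days': 2047-05-10 → 2047-05-30.
2047-05-30 is a Thursday; with Sunday=0 that is 4.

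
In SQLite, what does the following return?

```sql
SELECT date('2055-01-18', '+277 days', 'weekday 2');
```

2055-10-26

Applying '+277 days' to 2055-01-18: counting 277 days forward gives 2055-10-22.
`weekday 2` advances to the next Tuesday; 2055-10-22 is a Friday, so it moves forward to 2055-10-26.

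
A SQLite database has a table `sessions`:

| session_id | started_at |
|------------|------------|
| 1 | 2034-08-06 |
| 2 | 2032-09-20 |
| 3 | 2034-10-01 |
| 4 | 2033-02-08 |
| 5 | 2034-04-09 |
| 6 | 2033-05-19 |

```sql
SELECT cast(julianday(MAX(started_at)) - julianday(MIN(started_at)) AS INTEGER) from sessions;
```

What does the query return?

MIN = 2032-09-20, MAX = 2034-10-01.
10 days remain in September 2032 after the 20th (30 − 20).
Full months from October 2032 through September 2034 contribute their day counts.
Then 1 day into October 2034.
Total: 10 + 31 + 30 + 31 + 31 + 28 + 31 + 30 + 31 + 30 + 31 + 31 + 30 + 31 + 30 + 31 + 31 + 28 + 31 + 30 + 31 + 30 + 31 + 31 + 30 + 1 = 741.

741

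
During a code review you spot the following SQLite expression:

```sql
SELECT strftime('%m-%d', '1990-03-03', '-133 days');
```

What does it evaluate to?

First apply '-133 days': 1990-03-03 → 1989-10-21.
`%m-%d` extracts the month-day: 10-21.

10-21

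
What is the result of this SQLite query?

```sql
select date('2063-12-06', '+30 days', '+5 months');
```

2064-06-05

December 2063 has 31 days; 25 remain after the 6th, so 26 days reach 2064-01-01.
Advancing 4 more days within January lands on 2064-01-05.
Adding +5 months to 2064-01-05 gives 2064-06-05.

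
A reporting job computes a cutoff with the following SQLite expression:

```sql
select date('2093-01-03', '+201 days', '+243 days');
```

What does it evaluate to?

2094-03-23

Applying '+201 days' to 2093-01-03: counting 201 days forward gives 2093-07-23.
Applying '+243 days' to 2093-07-23: counting 243 days forward gives 2094-03-23.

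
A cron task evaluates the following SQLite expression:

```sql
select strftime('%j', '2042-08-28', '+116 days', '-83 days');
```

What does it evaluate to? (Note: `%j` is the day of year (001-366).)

273

First apply '+116 days', '-83 days': 2042-08-28 → 2042-09-30.
Day-of-year for 2042-09-30: days since 2042-01-01 inclusive = 273, zero-padded to 273.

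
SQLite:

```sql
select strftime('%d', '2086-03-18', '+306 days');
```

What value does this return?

First apply '+306 days': 2086-03-18 → 2087-01-18.
`%d` extracts the 2-digit day of month: 18.

18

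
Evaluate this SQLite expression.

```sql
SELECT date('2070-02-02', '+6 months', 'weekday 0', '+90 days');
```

Adding +6 months to 2070-02-02 gives 2070-08-02.
`weekday 0` advances to the next Sunday; 2070-08-02 is a Saturday, so it moves forward to 2070-08-03.
Applying '+90 days' to 2070-08-03: counting 90 days forward gives 2070-11-01.

2070-11-01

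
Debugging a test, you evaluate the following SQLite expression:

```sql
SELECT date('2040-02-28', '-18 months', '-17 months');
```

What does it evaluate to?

Adding -18 months to 2040-02-28 gives 2038-08-28.
Adding -17 months to 2038-08-28 gives 2037-03-28.

2037-03-28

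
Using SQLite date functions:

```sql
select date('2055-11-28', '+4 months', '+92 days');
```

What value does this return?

Adding +4 months to 2055-11-28 gives 2056-03-28.
Applying '+92 days' to 2056-03-28: counting 92 days forward gives 2056-06-28.

2056-06-28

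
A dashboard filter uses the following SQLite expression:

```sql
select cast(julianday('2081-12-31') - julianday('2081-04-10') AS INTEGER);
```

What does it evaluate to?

265

20 days remain in April 2081 after the 10th (30 − 10).
Full months from May 2081 through November 2081 contribute their day counts.
Then 31 days into December 2081.
Total: 20 + 31 + 30 + 31 + 31 + 30 + 31 + 30 + 31 = 265.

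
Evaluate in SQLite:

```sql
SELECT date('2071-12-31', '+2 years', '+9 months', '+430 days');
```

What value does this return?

Adding +2 years to 2071-12-31 gives 2073-12-31.
Adding +9 months to 2073-12-31 targets 2074-09-31. September 2074 has only 30 days, so SQLite normalizes the 1-day overflow forward to 2074-10-01.
Applying '+430 days' to 2074-10-01: counting 430 days forward gives 2075-12-05.

2075-12-05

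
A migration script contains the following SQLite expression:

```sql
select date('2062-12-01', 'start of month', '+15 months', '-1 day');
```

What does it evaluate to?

2064-02-29

`start of month` rewinds 2062-12-01 to 2062-12-01.
Adding +15 months to 2062-12-01 gives 2064-03-01.
Going back 1 day from 2064-03-01 reaches 2064-02-29 (last day of February, 29 days).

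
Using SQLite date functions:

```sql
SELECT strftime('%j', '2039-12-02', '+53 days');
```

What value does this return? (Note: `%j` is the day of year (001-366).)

024

First apply '+53 days': 2039-12-02 → 2040-01-24.
Day-of-year for 2040-01-24: days since 2040-01-01 inclusive = 24, zero-padded to 024.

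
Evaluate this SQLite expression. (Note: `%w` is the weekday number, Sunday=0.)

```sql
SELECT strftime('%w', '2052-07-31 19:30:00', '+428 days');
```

4

First apply '+428 days': 2052-07-31 19:30:00 → 2053-10-02 19:30:00.
2053-10-02 is a Thursday; with Sunday=0 that is 4.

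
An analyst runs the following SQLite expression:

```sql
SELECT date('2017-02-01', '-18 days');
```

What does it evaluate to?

Going back 1 day from 2017-02-01 reaches 2017-01-31 (last day of January, 31 days).
Going back 17 days within January lands on 2017-01-14.

2017-01-14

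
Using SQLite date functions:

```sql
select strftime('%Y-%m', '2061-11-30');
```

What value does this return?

`%Y-%m` extracts the year-month: 2061-11.

2061-11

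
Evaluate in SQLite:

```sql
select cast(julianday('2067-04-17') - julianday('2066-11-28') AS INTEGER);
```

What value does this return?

140

2 days remain in November 2066 after the 28th (30 − 28).
December 2066: 31 days.
January 2067: 31 days.
February 2067: 28 days.
March 2067: 31 days.
Then 17 days into April 2067.
Total: 2 + 31 + 31 + 28 + 31 + 17 = 140.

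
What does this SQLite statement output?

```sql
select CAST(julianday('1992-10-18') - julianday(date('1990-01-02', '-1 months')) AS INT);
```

Adding -1 month to 1990-01-02 gives 1989-12-02.
29 days remain in December 1989 after the 2nd (31 − 2).
Full months from January 1990 through September 1992 contribute their day counts.
Then 18 days into October 1992.
Total: 29 + 31 + 28 + 31 + 30 + 31 + 30 + 31 + 31 + 30 + 31 + 30 + 31 + 31 + 28 + 31 + 30 + 31 + 30 + 31 + 31 + 30 + 31 + 30 + 31 + 31 + 29 + 31 + 30 + 31 + 30 + 31 + 31 + 30 + 18 = 1051.

1051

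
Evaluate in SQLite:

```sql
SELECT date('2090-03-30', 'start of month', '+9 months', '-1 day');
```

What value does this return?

2090-11-30

`start of month` rewinds 2090-03-30 to 2090-03-01.
Adding +9 months to 2090-03-01 gives 2090-12-01.
Going back 1 day from 2090-12-01 reaches 2090-11-30 (last day of November, 30 days).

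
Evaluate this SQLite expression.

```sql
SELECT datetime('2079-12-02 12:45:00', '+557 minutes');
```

557 minutes = 9h 17m; +557 minutes from 2079-12-02 12:45:00 is 2079-12-02 22:02:00.

2079-12-02 22:02:00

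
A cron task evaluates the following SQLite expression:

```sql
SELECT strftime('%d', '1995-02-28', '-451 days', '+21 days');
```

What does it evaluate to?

25

First apply '-451 days', '+21 days': 1995-02-28 → 1993-12-25.
`%d` extracts the 2-digit day of month: 25.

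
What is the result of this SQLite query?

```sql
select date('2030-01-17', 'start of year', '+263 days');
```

2030-09-21

`start of year` rewinds 2030-01-17 to 2030-01-01.
Applying '+263 days' to 2030-01-01: counting 263 days forward gives 2030-09-21.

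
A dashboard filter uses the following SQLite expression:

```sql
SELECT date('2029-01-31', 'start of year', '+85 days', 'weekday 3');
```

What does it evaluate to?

`start of year` rewinds 2029-01-31 to 2029-01-01.
Applying '+85 days' to 2029-01-01: counting 85 days forward gives 2029-03-27.
`weekday 3` advances to the next Wednesday; 2029-03-27 is a Tuesday, so it moves forward to 2029-03-28.

2029-03-28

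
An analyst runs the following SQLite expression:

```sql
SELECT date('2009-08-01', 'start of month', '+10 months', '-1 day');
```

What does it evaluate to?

2010-05-31

`start of month` rewinds 2009-08-01 to 2009-08-01.
Adding +10 months to 2009-08-01 gives 2010-06-01.
Going back 1 day from 2010-06-01 reaches 2010-05-31 (last day of May, 31 days).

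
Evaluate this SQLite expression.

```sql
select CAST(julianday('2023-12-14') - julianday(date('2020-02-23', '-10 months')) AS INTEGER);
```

1696

Adding -10 months to 2020-02-23 gives 2019-04-23.
7 days remain in April 2019 after the 23rd (30 − 23).
Full months from May 2019 through November 2023 contribute their day counts.
Then 14 days into December 2023.
Total: 7 + 31 + 30 + 31 + 31 + 30 + 31 + 30 + 31 + 31 + 29 + 31 + 30 + 31 + 30 + 31 + 31 + 30 + 31 + 30 + 31 + 31 + 28 + 31 + 30 + 31 + 30 + 31 + 31 + 30 + 31 + 30 + 31 + 31 + 28 + 31 + 30 + 31 + 30 + 31 + 31 + 30 + 31 + 30 + 31 + 31 + 28 + 31 + 30 + 31 + 30 + 31 + 31 + 30 + 31 + 30 + 14 = 1696.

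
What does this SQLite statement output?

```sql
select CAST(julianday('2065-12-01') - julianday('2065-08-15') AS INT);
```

108

16 days remain in August 2065 after the 15th (31 − 15).
September 2065: 30 days.
October 2065: 31 days.
November 2065: 30 days.
Then 1 day into December 2065.
Total: 16 + 30 + 31 + 30 + 1 = 108.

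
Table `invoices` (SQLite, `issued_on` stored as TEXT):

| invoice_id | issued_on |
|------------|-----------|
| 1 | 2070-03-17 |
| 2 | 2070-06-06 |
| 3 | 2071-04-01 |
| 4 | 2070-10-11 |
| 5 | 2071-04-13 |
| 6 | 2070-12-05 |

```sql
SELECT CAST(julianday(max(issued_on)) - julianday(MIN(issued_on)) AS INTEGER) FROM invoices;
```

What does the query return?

MIN = 2070-03-17, MAX = 2071-04-13.
14 days remain in March 2070 after the 17th (31 − 17).
Full months from April 2070 through March 2071 contribute their day counts.
Then 13 days into April 2071.
Total: 14 + 30 + 31 + 30 + 31 + 31 + 30 + 31 + 30 + 31 + 31 + 28 + 31 + 13 = 392.

392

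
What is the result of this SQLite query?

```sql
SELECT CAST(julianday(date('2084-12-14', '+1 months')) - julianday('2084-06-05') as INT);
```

Adding +1 month to 2084-12-14 gives 2085-01-14.
25 days remain in June 2084 after the 5th (30 − 5).
Full months from July 2084 through December 2084 contribute their day counts.
Then 14 days into January 2085.
Total: 25 + 31 + 31 + 30 + 31 + 30 + 31 + 14 = 223.

223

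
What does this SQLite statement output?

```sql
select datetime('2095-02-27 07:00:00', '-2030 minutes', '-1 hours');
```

2095-02-25 20:10:00

2030 minutes = 33h 50m; -2030 minutes from 2095-02-27 07:00:00 is 2095-02-25 21:10:00 (crosses midnight).
-1 hours from 2095-02-25 21:10:00 is 2095-02-25 20:10:00.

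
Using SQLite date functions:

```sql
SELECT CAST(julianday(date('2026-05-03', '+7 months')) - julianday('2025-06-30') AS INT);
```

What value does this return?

521

Adding +7 months to 2026-05-03 gives 2026-12-03.
0 days remain in June 2025 after the 30th (30 − 30).
Full months from July 2025 through November 2026 contribute their day counts.
Then 3 days into December 2026.
Total: 0 + 31 + 31 + 30 + 31 + 30 + 31 + 31 + 28 + 31 + 30 + 31 + 30 + 31 + 31 + 30 + 31 + 30 + 3 = 521.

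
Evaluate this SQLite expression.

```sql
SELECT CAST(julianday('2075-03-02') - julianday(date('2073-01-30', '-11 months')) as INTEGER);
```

Adding -11 months to 2073-01-30 targets 2072-02-30. February 2072 has only 29 days, so SQLite normalizes the 1-day overflow forward to 2072-03-01.
30 days remain in March 2072 after the 1st (31 − 1).
Full months from April 2072 through February 2075 contribute their day counts.
Then 2 days into March 2075.
Total: 30 + 30 + 31 + 30 + 31 + 31 + 30 + 31 + 30 + 31 + 31 + 28 + 31 + 30 + 31 + 30 + 31 + 31 + 30 + 31 + 30 + 31 + 31 + 28 + 31 + 30 + 31 + 30 + 31 + 31 + 30 + 31 + 30 + 31 + 31 + 28 + 2 = 1096.

1096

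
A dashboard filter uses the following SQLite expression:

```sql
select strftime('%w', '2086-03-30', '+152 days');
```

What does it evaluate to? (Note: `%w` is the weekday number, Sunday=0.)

First apply '+152 days': 2086-03-30 → 2086-08-29.
2086-08-29 is a Thursday; with Sunday=0 that is 4.

4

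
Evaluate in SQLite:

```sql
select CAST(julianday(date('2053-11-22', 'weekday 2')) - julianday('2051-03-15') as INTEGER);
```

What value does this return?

`weekday 2` advances to the next Tuesday; 2053-11-22 is a Saturday, so it moves forward to 2053-11-25.
16 days remain in March 2051 after the 15th (31 − 15).
Full months from April 2051 through October 2053 contribute their day counts.
Then 25 days into November 2053.
Total: 16 + 30 + 31 + 30 + 31 + 31 + 30 + 31 + 30 + 31 + 31 + 29 + 31 + 30 + 31 + 30 + 31 + 31 + 30 + 31 + 30 + 31 + 31 + 28 + 31 + 30 + 31 + 30 + 31 + 31 + 30 + 31 + 25 = 986.

986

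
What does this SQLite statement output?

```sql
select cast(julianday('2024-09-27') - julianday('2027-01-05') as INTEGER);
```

3 days remain in September 2024 after the 27th (30 − 27).
Full months from October 2024 through December 2026 contribute their day counts.
Then 5 days into January 2027.
Total: 3 + 31 + 30 + 31 + 31 + 28 + 31 + 30 + 31 + 30 + 31 + 31 + 30 + 31 + 30 + 31 + 31 + 28 + 31 + 30 + 31 + 30 + 31 + 31 + 30 + 31 + 30 + 31 + 5 = 830.
The subtraction is earlier − later, so the result is −830 → -830.

-830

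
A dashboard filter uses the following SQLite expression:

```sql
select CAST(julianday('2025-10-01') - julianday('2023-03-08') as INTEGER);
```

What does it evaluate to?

23 days remain in March 2023 after the 8th (31 − 8).
Full months from April 2023 through September 2025 contribute their day counts.
Then 1 day into October 2025.
Total: 23 + 30 + 31 + 30 + 31 + 31 + 30 + 31 + 30 + 31 + 31 + 29 + 31 + 30 + 31 + 30 + 31 + 31 + 30 + 31 + 30 + 31 + 31 + 28 + 31 + 30 + 31 + 30 + 31 + 31 + 30 + 1 = 938.

938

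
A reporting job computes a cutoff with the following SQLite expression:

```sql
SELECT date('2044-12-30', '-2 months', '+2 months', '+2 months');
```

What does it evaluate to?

2045-03-02

Adding -2 months to 2044-12-30 gives 2044-10-30.
Adding +2 months to 2044-10-30 gives 2044-12-30.
Adding +2 months to 2044-12-30 targets 2045-02-30. February 2045 has only 28 days, so SQLite normalizes the 2-day overflow forward to 2045-03-02.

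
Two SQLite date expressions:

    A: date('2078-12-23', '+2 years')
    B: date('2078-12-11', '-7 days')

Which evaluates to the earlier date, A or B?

A = 2080-12-23.
B = 2078-12-04.
B is earlier.

B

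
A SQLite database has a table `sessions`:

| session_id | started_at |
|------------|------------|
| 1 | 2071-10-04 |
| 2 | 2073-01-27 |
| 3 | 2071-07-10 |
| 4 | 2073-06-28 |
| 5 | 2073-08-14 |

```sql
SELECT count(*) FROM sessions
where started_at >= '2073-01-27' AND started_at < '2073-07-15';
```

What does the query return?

2

Rows in [2073-01-27, 2073-07-15): 2073-01-27, 2073-06-28 → 2 rows.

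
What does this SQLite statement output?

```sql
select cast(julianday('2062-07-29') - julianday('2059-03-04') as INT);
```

1243

27 days remain in March 2059 after the 4th (31 − 4).
Full months from April 2059 through June 2062 contribute their day counts.
Then 29 days into July 2062.
Total: 27 + 30 + 31 + 30 + 31 + 31 + 30 + 31 + 30 + 31 + 31 + 29 + 31 + 30 + 31 + 30 + 31 + 31 + 30 + 31 + 30 + 31 + 31 + 28 + 31 + 30 + 31 + 30 + 31 + 31 + 30 + 31 + 30 + 31 + 31 + 28 + 31 + 30 + 31 + 30 + 29 = 1243.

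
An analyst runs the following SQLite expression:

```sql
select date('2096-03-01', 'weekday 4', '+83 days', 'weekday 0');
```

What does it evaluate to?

`weekday 4` advances to the next Thursday; 2096-03-01 is already a Thursday, so it stays at 2096-03-01.
Applying '+83 days' to 2096-03-01: counting 83 days forward gives 2096-05-23.
`weekday 0` advances to the next Sunday; 2096-05-23 is a Wednesday, so it moves forward to 2096-05-27.

2096-05-27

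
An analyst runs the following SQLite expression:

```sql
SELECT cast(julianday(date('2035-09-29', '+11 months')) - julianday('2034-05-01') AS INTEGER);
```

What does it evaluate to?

Adding +11 months to 2035-09-29 gives 2036-08-29.
30 days remain in May 2034 after the 1st (31 − 1).
Full months from June 2034 through July 2036 contribute their day counts.
Then 29 days into August 2036.
Total: 30 + 30 + 31 + 31 + 30 + 31 + 30 + 31 + 31 + 28 + 31 + 30 + 31 + 30 + 31 + 31 + 30 + 31 + 30 + 31 + 31 + 29 + 31 + 30 + 31 + 30 + 31 + 29 = 851.

851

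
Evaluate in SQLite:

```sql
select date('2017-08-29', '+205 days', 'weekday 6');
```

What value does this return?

Applying '+205 days' to 2017-08-29: counting 205 days forward gives 2018-03-22.
`weekday 6` advances to the next Saturday; 2018-03-22 is a Thursday, so it moves forward to 2018-03-24.

2018-03-24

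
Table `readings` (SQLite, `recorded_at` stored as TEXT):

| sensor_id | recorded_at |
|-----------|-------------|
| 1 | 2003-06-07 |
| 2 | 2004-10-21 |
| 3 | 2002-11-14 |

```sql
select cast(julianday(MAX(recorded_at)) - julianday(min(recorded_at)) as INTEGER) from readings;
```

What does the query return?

MIN = 2002-11-14, MAX = 2004-10-21.
16 days remain in November 2002 after the 14th (30 − 14).
Full months from December 2002 through September 2004 contribute their day counts.
Then 21 days into October 2004.
Total: 16 + 31 + 31 + 28 + 31 + 30 + 31 + 30 + 31 + 31 + 30 + 31 + 30 + 31 + 31 + 29 + 31 + 30 + 31 + 30 + 31 + 31 + 30 + 21 = 707.

707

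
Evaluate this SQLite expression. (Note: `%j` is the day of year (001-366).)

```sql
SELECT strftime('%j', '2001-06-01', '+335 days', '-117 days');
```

First apply '+335 days', '-117 days': 2001-06-01 → 2002-01-05.
Day-of-year for 2002-01-05: days since 2002-01-01 inclusive = 5, zero-padded to 005.

005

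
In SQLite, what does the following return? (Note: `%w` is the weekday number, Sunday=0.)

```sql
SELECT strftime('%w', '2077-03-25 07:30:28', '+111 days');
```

First apply '+111 days': 2077-03-25 07:30:28 → 2077-07-14 07:30:28.
2077-07-14 is a Wednesday; with Sunday=0 that is 3.

3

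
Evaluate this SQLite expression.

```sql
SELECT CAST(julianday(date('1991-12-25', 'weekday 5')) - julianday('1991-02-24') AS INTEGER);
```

`weekday 5` advances to the next Friday; 1991-12-25 is a Wednesday, so it moves forward to 1991-12-27.
4 days remain in February 1991 after the 24th (28 − 24).
Full months from March 1991 through November 1991 contribute their day counts.
Then 27 days into December 1991.
Total: 4 + 31 + 30 + 31 + 30 + 31 + 31 + 30 + 31 + 30 + 27 = 306.

306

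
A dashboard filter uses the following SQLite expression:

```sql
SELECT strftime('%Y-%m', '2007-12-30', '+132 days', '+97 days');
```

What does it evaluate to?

First apply '+132 days', '+97 days': 2007-12-30 → 2008-08-15.
`%Y-%m` extracts the year-month: 2008-08.

2008-08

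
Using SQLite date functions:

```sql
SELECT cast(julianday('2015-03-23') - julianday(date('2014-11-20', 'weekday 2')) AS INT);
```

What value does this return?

118

`weekday 2` advances to the next Tuesday; 2014-11-20 is a Thursday, so it moves forward to 2014-11-25.
5 days remain in November 2014 after the 25th (30 − 25).
December 2014: 31 days.
January 2015: 31 days.
February 2015: 28 days.
Then 23 days into March 2015.
Total: 5 + 31 + 31 + 28 + 23 = 118.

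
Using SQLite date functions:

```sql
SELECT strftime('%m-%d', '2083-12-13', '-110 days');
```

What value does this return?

08-25

First apply '-110 days': 2083-12-13 → 2083-08-25.
`%m-%d` extracts the month-day: 08-25.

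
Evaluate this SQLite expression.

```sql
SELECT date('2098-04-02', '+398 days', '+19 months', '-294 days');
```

Applying '+398 days' to 2098-04-02: counting 398 days forward gives 2099-05-05.
Adding +19 months to 2099-05-05 gives 2100-12-05.
Applying '-294 days' to 2100-12-05: counting 294 days back gives 2100-02-14.

2100-02-14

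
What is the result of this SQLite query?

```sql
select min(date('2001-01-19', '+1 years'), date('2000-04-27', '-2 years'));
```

date('2001-01-19', '+1 years') → 2002-01-19.
date('2000-04-27', '-2 years') → 1998-04-27.
Earlier of the two is 1998-04-27.

1998-04-27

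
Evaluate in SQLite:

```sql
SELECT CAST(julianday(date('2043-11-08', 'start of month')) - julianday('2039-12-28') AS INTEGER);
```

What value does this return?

1404

`start of month` rewinds 2043-11-08 to 2043-11-01.
3 days remain in December 2039 after the 28th (31 − 28).
Full months from January 2040 through October 2043 contribute their day counts.
Then 1 day into November 2043.
Total: 3 + 31 + 29 + 31 + 30 + 31 + 30 + 31 + 31 + 30 + 31 + 30 + 31 + 31 + 28 + 31 + 30 + 31 + 30 + 31 + 31 + 30 + 31 + 30 + 31 + 31 + 28 + 31 + 30 + 31 + 30 + 31 + 31 + 30 + 31 + 30 + 31 + 31 + 28 + 31 + 30 + 31 + 30 + 31 + 31 + 30 + 31 + 1 = 1404.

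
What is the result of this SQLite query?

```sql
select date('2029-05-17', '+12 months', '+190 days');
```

2030-11-23

Adding +12 months to 2029-05-17 gives 2030-05-17.
Applying '+190 days' to 2030-05-17: counting 190 days forward gives 2030-11-23.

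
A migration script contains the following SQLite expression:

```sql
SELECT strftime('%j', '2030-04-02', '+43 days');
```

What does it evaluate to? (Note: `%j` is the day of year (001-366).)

135

First apply '+43 days': 2030-04-02 → 2030-05-15.
Day-of-year for 2030-05-15: days since 2030-01-01 inclusive = 135, zero-padded to 135.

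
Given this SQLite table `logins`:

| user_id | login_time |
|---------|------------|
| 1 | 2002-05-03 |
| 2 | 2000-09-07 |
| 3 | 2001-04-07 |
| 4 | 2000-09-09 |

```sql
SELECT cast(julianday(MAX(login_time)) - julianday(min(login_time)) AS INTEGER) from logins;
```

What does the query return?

603

MIN = 2000-09-07, MAX = 2002-05-03.
23 days remain in September 2000 after the 7th (30 − 7).
Full months from October 2000 through April 2002 contribute their day counts.
Then 3 days into May 2002.
Total: 23 + 31 + 30 + 31 + 31 + 28 + 31 + 30 + 31 + 30 + 31 + 31 + 30 + 31 + 30 + 31 + 31 + 28 + 31 + 30 + 3 = 603.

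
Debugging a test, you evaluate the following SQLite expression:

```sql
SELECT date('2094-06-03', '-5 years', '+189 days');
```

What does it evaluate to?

Adding -5 years to 2094-06-03 gives 2089-06-03.
Applying '+189 days' to 2089-06-03: counting 189 days forward gives 2089-12-09.

2089-12-09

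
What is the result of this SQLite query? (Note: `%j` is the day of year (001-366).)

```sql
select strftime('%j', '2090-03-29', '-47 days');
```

041

First apply '-47 days': 2090-03-29 → 2090-02-10.
Day-of-year for 2090-02-10: days since 2090-01-01 inclusive = 41, zero-padded to 041.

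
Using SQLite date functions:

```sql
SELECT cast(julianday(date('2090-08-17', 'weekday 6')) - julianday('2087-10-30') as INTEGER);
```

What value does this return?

1024

`weekday 6` advances to the next Saturday; 2090-08-17 is a Thursday, so it moves forward to 2090-08-19.
1 day remains in October 2087 after the 30th (31 − 30).
Full months from November 2087 through July 2090 contribute their day counts.
Then 19 days into August 2090.
Total: 1 + 30 + 31 + 31 + 29 + 31 + 30 + 31 + 30 + 31 + 31 + 30 + 31 + 30 + 31 + 31 + 28 + 31 + 30 + 31 + 30 + 31 + 31 + 30 + 31 + 30 + 31 + 31 + 28 + 31 + 30 + 31 + 30 + 31 + 19 = 1024.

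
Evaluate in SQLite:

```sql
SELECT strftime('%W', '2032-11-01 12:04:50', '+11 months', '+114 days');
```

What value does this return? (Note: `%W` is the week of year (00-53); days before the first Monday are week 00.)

First apply '+11 months', '+114 days': 2032-11-01 12:04:50 → 2034-01-23 12:04:50.
2034-01-23 is a Monday. SQLite's %W counts Mondays since the year started; the result is 04.

04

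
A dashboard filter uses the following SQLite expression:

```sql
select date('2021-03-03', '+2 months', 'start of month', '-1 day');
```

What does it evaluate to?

Adding +2 months to 2021-03-03 gives 2021-05-03.
`start of month` rewinds 2021-05-03 to 2021-05-01.
Going back 1 day from 2021-05-01 reaches 2021-04-30 (last day of April, 30 days).

2021-04-30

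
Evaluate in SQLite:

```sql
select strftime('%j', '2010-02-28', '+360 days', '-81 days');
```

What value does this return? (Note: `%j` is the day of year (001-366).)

First apply '+360 days', '-81 days': 2010-02-28 → 2010-12-04.
Day-of-year for 2010-12-04: days since 2010-01-01 inclusive = 338, zero-padded to 338.

338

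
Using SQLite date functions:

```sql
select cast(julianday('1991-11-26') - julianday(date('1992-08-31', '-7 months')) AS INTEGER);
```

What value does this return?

-66

Adding -7 months to 1992-08-31 gives 1992-01-31.
4 days remain in November 1991 after the 26th (30 − 26).
December 1991: 31 days.
Then 31 days into January 1992.
Total: 4 + 31 + 31 = 66.
The subtraction is earlier − later, so the result is −66 → -66.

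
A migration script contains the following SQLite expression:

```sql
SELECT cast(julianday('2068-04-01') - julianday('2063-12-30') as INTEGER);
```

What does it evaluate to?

1 day remains in December 2063 after the 30th (31 − 30).
Full months from January 2064 through March 2068 contribute their day counts.
Then 1 day into April 2068.
Total: 1 + 31 + 29 + 31 + 30 + 31 + 30 + 31 + 31 + 30 + 31 + 30 + 31 + 31 + 28 + 31 + 30 + 31 + 30 + 31 + 31 + 30 + 31 + 30 + 31 + 31 + 28 + 31 + 30 + 31 + 30 + 31 + 31 + 30 + 31 + 30 + 31 + 31 + 28 + 31 + 30 + 31 + 30 + 31 + 31 + 30 + 31 + 30 + 31 + 31 + 29 + 31 + 1 = 1554.

1554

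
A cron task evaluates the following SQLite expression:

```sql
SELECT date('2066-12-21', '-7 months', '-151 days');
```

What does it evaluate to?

2065-12-21

Adding -7 months to 2066-12-21 gives 2066-05-21.
Applying '-151 days' to 2066-05-21: counting 151 days back gives 2065-12-21.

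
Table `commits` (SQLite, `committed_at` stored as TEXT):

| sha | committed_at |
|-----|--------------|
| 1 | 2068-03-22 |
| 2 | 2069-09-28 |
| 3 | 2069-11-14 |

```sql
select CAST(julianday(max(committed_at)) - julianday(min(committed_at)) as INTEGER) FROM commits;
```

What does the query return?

MIN = 2068-03-22, MAX = 2069-11-14.
9 days remain in March 2068 after the 22nd (31 − 22).
Full months from April 2068 through October 2069 contribute their day counts.
Then 14 days into November 2069.
Total: 9 + 30 + 31 + 30 + 31 + 31 + 30 + 31 + 30 + 31 + 31 + 28 + 31 + 30 + 31 + 30 + 31 + 31 + 30 + 31 + 14 = 602.

602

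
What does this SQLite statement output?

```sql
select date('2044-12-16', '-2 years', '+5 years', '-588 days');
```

Adding -2 years to 2044-12-16 gives 2042-12-16.
Adding +5 years to 2042-12-16 gives 2047-12-16.
Applying '-588 days' to 2047-12-16: counting 588 days back gives 2046-05-07.

2046-05-07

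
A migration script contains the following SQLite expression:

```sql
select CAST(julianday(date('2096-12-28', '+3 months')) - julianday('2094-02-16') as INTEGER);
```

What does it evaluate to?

Adding +3 months to 2096-12-28 gives 2097-03-28.
12 days remain in February 2094 after the 16th (28 − 16).
Full months from March 2094 through February 2097 contribute their day counts.
Then 28 days into March 2097.
Total: 12 + 31 + 30 + 31 + 30 + 31 + 31 + 30 + 31 + 30 + 31 + 31 + 28 + 31 + 30 + 31 + 30 + 31 + 31 + 30 + 31 + 30 + 31 + 31 + 29 + 31 + 30 + 31 + 30 + 31 + 31 + 30 + 31 + 30 + 31 + 31 + 28 + 28 = 1136.

1136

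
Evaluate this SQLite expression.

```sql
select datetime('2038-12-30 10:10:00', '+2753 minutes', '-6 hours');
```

2039-01-01 02:03:00

2753 minutes = 45h 53m; +2753 minutes from 2038-12-30 10:10:00 is 2039-01-01 08:03:00 (crosses midnight).
-6 hours from 2039-01-01 08:03:00 is 2039-01-01 02:03:00.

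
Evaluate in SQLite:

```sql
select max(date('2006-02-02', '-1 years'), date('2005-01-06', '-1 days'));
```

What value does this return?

date('2006-02-02', '-1 years') → 2005-02-02.
date('2005-01-06', '-1 days') → 2005-01-05.
Later of the two is 2005-02-02.

2005-02-02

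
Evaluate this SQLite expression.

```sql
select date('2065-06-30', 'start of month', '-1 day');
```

2065-05-31

`start of month` rewinds 2065-06-30 to 2065-06-01.
Going back 1 day from 2065-06-01 reaches 2065-05-31 (last day of May, 31 days).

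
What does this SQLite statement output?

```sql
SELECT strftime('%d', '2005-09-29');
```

29

`%d` extracts the 2-digit day of month: 29.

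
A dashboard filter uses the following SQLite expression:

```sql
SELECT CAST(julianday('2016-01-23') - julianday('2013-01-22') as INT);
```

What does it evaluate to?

1096

9 days remain in January 2013 after the 22nd (31 − 22).
Full months from February 2013 through December 2015 contribute their day counts.
Then 23 days into January 2016.
Total: 9 + 28 + 31 + 30 + 31 + 30 + 31 + 31 + 30 + 31 + 30 + 31 + 31 + 28 + 31 + 30 + 31 + 30 + 31 + 31 + 30 + 31 + 30 + 31 + 31 + 28 + 31 + 30 + 31 + 30 + 31 + 31 + 30 + 31 + 30 + 31 + 23 = 1096.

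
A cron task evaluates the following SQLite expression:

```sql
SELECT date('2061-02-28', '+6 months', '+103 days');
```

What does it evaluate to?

Adding +6 months to 2061-02-28 gives 2061-08-28.
Applying '+103 days' to 2061-08-28: counting 103 days forward gives 2061-12-09.

2061-12-09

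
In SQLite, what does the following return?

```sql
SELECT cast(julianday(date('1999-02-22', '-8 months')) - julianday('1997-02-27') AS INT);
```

Adding -8 months to 1999-02-22 gives 1998-06-22.
1 day remains in February 1997 after the 27th (28 − 27).
Full months from March 1997 through May 1998 contribute their day counts.
Then 22 days into June 1998.
Total: 1 + 31 + 30 + 31 + 30 + 31 + 31 + 30 + 31 + 30 + 31 + 31 + 28 + 31 + 30 + 31 + 22 = 480.

480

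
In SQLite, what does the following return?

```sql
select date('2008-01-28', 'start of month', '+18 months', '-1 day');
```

2009-06-30

`start of month` rewinds 2008-01-28 to 2008-01-01.
Adding +18 months to 2008-01-01 gives 2009-07-01.
Going back 1 day from 2009-07-01 reaches 2009-06-30 (last day of June, 30 days).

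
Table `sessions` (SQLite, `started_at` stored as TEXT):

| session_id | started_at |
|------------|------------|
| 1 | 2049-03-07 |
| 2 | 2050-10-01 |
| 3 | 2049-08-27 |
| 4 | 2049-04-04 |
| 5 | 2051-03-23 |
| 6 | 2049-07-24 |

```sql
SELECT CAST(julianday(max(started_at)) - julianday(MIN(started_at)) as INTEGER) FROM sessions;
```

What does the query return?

MIN = 2049-03-07, MAX = 2051-03-23.
24 days remain in March 2049 after the 7th (31 − 7).
Full months from April 2049 through February 2051 contribute their day counts.
Then 23 days into March 2051.
Total: 24 + 30 + 31 + 30 + 31 + 31 + 30 + 31 + 30 + 31 + 31 + 28 + 31 + 30 + 31 + 30 + 31 + 31 + 30 + 31 + 30 + 31 + 31 + 28 + 23 = 746.

746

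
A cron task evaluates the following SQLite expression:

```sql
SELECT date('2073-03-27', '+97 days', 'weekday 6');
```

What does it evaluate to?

Applying '+97 days' to 2073-03-27: counting 97 days forward gives 2073-07-02.
`weekday 6` advances to the next Saturday; 2073-07-02 is a Sunday, so it moves forward to 2073-07-08.

2073-07-08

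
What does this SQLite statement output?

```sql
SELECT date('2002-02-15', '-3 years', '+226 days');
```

Adding -3 years to 2002-02-15 gives 1999-02-15.
Applying '+226 days' to 1999-02-15: counting 226 days forward gives 1999-09-29.

1999-09-29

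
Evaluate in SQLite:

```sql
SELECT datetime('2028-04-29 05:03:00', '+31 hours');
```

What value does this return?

+31 hours from 2028-04-29 05:03:00 is 2028-04-30 12:03:00 (crosses midnight).

2028-04-30 12:03:00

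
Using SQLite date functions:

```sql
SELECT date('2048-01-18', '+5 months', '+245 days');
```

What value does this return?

2049-02-18

Adding +5 months to 2048-01-18 gives 2048-06-18.
Applying '+245 days' to 2048-06-18: counting 245 days forward gives 2049-02-18.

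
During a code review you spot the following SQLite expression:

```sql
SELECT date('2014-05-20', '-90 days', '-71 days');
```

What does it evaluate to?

2013-12-10

Applying '-90 days' to 2014-05-20: counting 90 days back gives 2014-02-19.
Applying '-71 days' to 2014-02-19: counting 71 days back gives 2013-12-10.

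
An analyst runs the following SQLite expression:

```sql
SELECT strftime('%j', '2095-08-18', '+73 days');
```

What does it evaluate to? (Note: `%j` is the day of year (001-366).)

303

First apply '+73 days': 2095-08-18 → 2095-10-30.
Day-of-year for 2095-10-30: days since 2095-01-01 inclusive = 303, zero-padded to 303.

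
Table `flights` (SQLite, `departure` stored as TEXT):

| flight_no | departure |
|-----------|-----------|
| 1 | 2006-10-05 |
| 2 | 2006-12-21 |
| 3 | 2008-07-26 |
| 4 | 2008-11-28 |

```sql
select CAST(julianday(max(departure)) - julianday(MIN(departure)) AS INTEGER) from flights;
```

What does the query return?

785

MIN = 2006-10-05, MAX = 2008-11-28.
26 days remain in October 2006 after the 5th (31 − 5).
Full months from November 2006 through October 2008 contribute their day counts.
Then 28 days into November 2008.
Total: 26 + 30 + 31 + 31 + 28 + 31 + 30 + 31 + 30 + 31 + 31 + 30 + 31 + 30 + 31 + 31 + 29 + 31 + 30 + 31 + 30 + 31 + 31 + 30 + 31 + 28 = 785.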